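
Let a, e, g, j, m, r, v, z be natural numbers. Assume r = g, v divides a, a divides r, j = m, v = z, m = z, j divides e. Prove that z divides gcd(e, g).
From j = m and m = z, j = z. Because j divides e, z divides e. v = z and v divides a, so z divides a. From r = g and a divides r, a divides g. Because z divides a, z divides g. z divides e, so z divides gcd(e, g).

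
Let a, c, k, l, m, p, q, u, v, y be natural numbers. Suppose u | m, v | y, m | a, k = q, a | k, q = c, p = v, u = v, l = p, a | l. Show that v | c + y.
l = p and a | l, therefore a | p. Since p = v, a | v. u = v and u | m, hence v | m. Since m | a, v | a. Since a | v, a = v. k = q and a | k, thus a | q. q = c, so a | c. a = v, so v | c. From v | y, v | c + y.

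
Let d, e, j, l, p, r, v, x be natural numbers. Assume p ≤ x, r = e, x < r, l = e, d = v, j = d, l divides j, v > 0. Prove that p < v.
r = e and x < r, so x < e. Since p ≤ x, p < e. Because j = d and l divides j, l divides d. d = v, so l divides v. Since l = e, e divides v. Since v > 0, e ≤ v. p < e, so p < v.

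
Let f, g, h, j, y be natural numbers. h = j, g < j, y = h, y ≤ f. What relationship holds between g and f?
g < f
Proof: y = h and h = j, therefore y = j. Since y ≤ f, j ≤ f. Since g < j, g < f.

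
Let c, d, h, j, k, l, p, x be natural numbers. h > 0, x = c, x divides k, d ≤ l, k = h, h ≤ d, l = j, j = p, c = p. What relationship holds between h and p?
h = p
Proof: Because l = j and j = p, l = p. h ≤ d and d ≤ l, so h ≤ l. l = p, so h ≤ p. x = c and c = p, hence x = p. Because k = h and x divides k, x divides h. x = p, so p divides h. Since h > 0, p ≤ h. h ≤ p, so h = p.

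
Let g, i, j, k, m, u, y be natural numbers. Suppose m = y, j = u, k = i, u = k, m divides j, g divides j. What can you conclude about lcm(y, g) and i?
lcm(y, g) divides i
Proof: Because j = u and u = k, j = k. k = i, so j = i. Because m = y and m divides j, y divides j. Since g divides j, lcm(y, g) divides j. j = i, so lcm(y, g) divides i.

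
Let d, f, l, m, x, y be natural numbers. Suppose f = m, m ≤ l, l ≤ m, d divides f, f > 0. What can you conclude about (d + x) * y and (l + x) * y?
(d + x) * y ≤ (l + x) * y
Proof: m ≤ l and l ≤ m, so m = l. Since f = m, f = l. Because d divides f and f > 0, d ≤ f. f = l, so d ≤ l. Then d + x ≤ l + x. By multiplying by a non-negative, (d + x) * y ≤ (l + x) * y.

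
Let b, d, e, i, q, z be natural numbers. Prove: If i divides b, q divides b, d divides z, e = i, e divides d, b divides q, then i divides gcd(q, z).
Since b divides q and q divides b, b = q. Since i divides b, i divides q. e divides d and d divides z, therefore e divides z. Since e = i, i divides z. From i divides q, i divides gcd(q, z).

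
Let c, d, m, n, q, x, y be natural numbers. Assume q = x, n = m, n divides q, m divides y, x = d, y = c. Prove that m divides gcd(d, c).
n = m and n divides q, therefore m divides q. q = x, so m divides x. x = d, so m divides d. Since y = c and m divides y, m divides c. m divides d, so m divides gcd(d, c).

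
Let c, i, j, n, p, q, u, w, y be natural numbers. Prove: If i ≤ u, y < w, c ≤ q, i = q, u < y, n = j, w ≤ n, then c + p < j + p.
u < y and y < w, therefore u < w. w ≤ n, so u < n. i ≤ u, so i < n. i = q, so q < n. Since n = j, q < j. Since c ≤ q, c < j. Then c + p < j + p.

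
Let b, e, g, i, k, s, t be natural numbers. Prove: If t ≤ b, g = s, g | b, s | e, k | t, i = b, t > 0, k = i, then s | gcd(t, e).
Since k = i and k | t, i | t. i = b, so b | t. t > 0, so b ≤ t. From t ≤ b, b = t. g = s and g | b, thus s | b. Since b = t, s | t. Since s | e, s | gcd(t, e).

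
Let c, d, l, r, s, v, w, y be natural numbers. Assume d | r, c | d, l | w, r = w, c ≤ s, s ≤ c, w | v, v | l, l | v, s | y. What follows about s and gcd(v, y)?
s | gcd(v, y)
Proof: From l | v and v | l, l = v. Since l | w, v | w. Since w | v, w = v. r = w, so r = v. From c ≤ s and s ≤ c, c = s. c | d, so s | d. From d | r, s | r. r = v, so s | v. s | y, so s | gcd(v, y).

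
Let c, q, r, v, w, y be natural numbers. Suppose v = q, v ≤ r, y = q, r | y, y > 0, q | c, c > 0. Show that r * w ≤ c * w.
v = q and v ≤ r, hence q ≤ r. Because r | y and y > 0, r ≤ y. Since y = q, r ≤ q. Since q ≤ r, q = r. Since q | c and c > 0, q ≤ c. Since q = r, r ≤ c. Then r * w ≤ c * w.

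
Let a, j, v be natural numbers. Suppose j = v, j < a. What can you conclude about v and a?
v < a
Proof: j = v and j < a. By substitution, v < a.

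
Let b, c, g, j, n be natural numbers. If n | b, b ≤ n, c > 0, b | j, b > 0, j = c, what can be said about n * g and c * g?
n * g ≤ c * g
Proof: Since n | b and b > 0, n ≤ b. b ≤ n, so b = n. j = c and b | j, therefore b | c. Since b = n, n | c. c > 0, so n ≤ c. Then n * g ≤ c * g.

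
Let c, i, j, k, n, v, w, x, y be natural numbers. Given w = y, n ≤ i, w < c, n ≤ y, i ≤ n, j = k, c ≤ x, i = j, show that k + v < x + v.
n ≤ i and i ≤ n, so n = i. Since i = j, n = j. Since j = k, n = k. Since w = y and w < c, y < c. n ≤ y, so n < c. c ≤ x, so n < x. Since n = k, k < x. Then k + v < x + v.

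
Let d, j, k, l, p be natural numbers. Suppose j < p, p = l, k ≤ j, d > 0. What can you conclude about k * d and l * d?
k * d < l * d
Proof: From k ≤ j and j < p, k < p. Because p = l, k < l. Since d > 0, k * d < l * d.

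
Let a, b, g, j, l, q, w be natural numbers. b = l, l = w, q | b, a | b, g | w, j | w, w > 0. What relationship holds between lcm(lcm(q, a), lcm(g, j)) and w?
lcm(lcm(q, a), lcm(g, j)) ≤ w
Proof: b = l and l = w, thus b = w. Because q | b and a | b, lcm(q, a) | b. Since b = w, lcm(q, a) | w. From g | w and j | w, lcm(g, j) | w. Since lcm(q, a) | w, lcm(lcm(q, a), lcm(g, j)) | w. w > 0, so lcm(lcm(q, a), lcm(g, j)) ≤ w.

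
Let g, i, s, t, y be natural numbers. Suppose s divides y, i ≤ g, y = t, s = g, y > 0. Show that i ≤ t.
Since s = g and s divides y, g divides y. y > 0, so g ≤ y. y = t, so g ≤ t. i ≤ g, so i ≤ t.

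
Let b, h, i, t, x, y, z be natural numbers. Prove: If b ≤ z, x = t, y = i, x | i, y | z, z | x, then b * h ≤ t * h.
From y = i and y | z, i | z. From x | i, x | z. z | x, so z = x. Because x = t, z = t. Since b ≤ z, b ≤ t. Then b * h ≤ t * h.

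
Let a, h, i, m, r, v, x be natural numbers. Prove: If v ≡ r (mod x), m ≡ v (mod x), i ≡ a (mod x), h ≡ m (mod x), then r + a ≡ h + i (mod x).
h ≡ m (mod x) and m ≡ v (mod x), hence h ≡ v (mod x). v ≡ r (mod x), so h ≡ r (mod x). Since i ≡ a (mod x), h + i ≡ r + a (mod x). Then r + a ≡ h + i (mod x).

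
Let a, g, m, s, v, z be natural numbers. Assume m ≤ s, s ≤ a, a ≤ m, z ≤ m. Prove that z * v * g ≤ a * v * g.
m ≤ s and s ≤ a, therefore m ≤ a. Since a ≤ m, m = a. Because z ≤ m, z ≤ a. By multiplying by a non-negative, z * v ≤ a * v. By multiplying by a non-negative, z * v * g ≤ a * v * g.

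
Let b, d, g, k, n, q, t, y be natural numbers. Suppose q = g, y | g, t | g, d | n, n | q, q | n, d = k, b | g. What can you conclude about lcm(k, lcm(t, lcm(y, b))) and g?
lcm(k, lcm(t, lcm(y, b))) | g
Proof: Because n | q and q | n, n = q. Since d | n, d | q. Since q = g, d | g. Since d = k, k | g. y | g and b | g, so lcm(y, b) | g. t | g, so lcm(t, lcm(y, b)) | g. k | g, so lcm(k, lcm(t, lcm(y, b))) | g.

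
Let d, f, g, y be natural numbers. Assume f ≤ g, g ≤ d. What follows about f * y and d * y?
f * y ≤ d * y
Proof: From f ≤ g and g ≤ d, f ≤ d. By multiplying by a non-negative, f * y ≤ d * y.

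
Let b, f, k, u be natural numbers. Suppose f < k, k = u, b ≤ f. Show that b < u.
k = u and f < k, hence f < u. b ≤ f, so b < u.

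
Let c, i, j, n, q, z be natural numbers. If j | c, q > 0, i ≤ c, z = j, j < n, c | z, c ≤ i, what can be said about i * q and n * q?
i * q < n * q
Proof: Since z = j and c | z, c | j. Because j | c, j = c. c ≤ i and i ≤ c, so c = i. j = c, so j = i. Since j < n, i < n. q > 0, so i * q < n * q.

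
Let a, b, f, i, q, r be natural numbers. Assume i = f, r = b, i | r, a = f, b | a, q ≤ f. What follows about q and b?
q ≤ b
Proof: r = b and i | r, therefore i | b. i = f, so f | b. a = f and b | a, so b | f. Since f | b, f = b. q ≤ f, so q ≤ b.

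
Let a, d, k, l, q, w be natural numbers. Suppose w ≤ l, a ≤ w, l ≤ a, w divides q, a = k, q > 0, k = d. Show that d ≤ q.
Since a = k and k = d, a = d. w ≤ l and l ≤ a, therefore w ≤ a. a ≤ w, so w = a. Since w divides q and q > 0, w ≤ q. Because w = a, a ≤ q. a = d, so d ≤ q.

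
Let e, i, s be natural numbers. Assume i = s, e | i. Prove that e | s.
Since i = s and e | i, by substitution, e | s.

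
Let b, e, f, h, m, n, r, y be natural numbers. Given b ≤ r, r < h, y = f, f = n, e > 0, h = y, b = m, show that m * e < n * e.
h = y and y = f, thus h = f. Because b ≤ r and r < h, b < h. Since b = m, m < h. Because h = f, m < f. Since f = n, m < n. Since e > 0, by multiplying by a positive, m * e < n * e.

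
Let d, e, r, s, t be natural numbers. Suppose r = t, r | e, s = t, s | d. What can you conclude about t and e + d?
t | e + d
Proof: r = t and r | e, hence t | e. s = t and s | d, so t | d. t | e, so t | e + d.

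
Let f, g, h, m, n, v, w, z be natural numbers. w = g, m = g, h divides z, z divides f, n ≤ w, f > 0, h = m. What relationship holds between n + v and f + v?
n + v ≤ f + v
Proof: From w = g and n ≤ w, n ≤ g. From h = m and m = g, h = g. Because h divides z and z divides f, h divides f. h = g, so g divides f. f > 0, so g ≤ f. Since n ≤ g, n ≤ f. Then n + v ≤ f + v.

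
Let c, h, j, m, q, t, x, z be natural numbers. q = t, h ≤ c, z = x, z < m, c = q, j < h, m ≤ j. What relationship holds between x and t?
x < t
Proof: From z = x and z < m, x < m. m ≤ j and j < h, hence m < h. c = q and h ≤ c, thus h ≤ q. m < h, so m < q. x < m, so x < q. Since q = t, x < t.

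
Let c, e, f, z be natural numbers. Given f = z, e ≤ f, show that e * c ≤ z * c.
f = z and e ≤ f, thus e ≤ z. By multiplying by a non-negative, e * c ≤ z * c.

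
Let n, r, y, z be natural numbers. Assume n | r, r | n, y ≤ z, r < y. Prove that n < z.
Since r | n and n | r, r = n. From r < y and y ≤ z, r < z. r = n, so n < z.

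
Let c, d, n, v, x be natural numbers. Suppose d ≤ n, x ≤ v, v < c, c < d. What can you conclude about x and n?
x < n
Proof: Since x ≤ v and v < c, x < c. c < d and d ≤ n, thus c < n. Because x < c, x < n.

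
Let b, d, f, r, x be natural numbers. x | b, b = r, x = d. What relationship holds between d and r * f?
d | r * f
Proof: Because b = r and x | b, x | r. x = d, so d | r. Then d | r * f.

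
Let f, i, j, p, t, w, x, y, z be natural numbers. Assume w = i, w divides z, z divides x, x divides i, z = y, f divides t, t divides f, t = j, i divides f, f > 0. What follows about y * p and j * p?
y * p ≤ j * p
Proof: w = i and w divides z, hence i divides z. z divides x and x divides i, hence z divides i. i divides z, so i = z. Since z = y, i = y. Because f divides t and t divides f, f = t. t = j, so f = j. Because i divides f and f > 0, i ≤ f. Because f = j, i ≤ j. i = y, so y ≤ j. By multiplying by a non-negative, y * p ≤ j * p.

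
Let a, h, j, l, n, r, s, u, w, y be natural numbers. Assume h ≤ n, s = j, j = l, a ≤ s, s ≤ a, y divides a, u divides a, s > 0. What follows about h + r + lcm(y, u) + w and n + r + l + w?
h + r + lcm(y, u) + w ≤ n + r + l + w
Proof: h ≤ n, hence h + r ≤ n + r. s = j and j = l, so s = l. a ≤ s and s ≤ a, so a = s. Because y divides a and u divides a, lcm(y, u) divides a. Since a = s, lcm(y, u) divides s. s > 0, so lcm(y, u) ≤ s. Since s = l, lcm(y, u) ≤ l. Since h + r ≤ n + r, h + r + lcm(y, u) ≤ n + r + l. Then h + r + lcm(y, u) + w ≤ n + r + l + w.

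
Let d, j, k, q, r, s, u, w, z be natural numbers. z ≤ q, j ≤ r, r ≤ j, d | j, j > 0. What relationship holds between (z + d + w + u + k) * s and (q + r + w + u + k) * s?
(z + d + w + u + k) * s ≤ (q + r + w + u + k) * s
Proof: Because j ≤ r and r ≤ j, j = r. d | j and j > 0, so d ≤ j. j = r, so d ≤ r. Then d + w ≤ r + w. Then d + w + u ≤ r + w + u. Since z ≤ q, z + d + w + u ≤ q + r + w + u. Then z + d + w + u + k ≤ q + r + w + u + k. Then (z + d + w + u + k) * s ≤ (q + r + w + u + k) * s.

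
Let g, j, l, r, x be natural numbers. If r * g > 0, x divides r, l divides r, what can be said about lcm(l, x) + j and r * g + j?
lcm(l, x) + j ≤ r * g + j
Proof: From l divides r and x divides r, lcm(l, x) divides r. Then lcm(l, x) divides r * g. From r * g > 0, lcm(l, x) ≤ r * g. Then lcm(l, x) + j ≤ r * g + j.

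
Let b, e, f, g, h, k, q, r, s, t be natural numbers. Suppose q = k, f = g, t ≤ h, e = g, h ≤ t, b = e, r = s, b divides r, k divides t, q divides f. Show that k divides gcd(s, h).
q = k and q divides f, hence k divides f. f = g, so k divides g. Because b = e and e = g, b = g. r = s and b divides r, thus b divides s. From b = g, g divides s. Since k divides g, k divides s. t ≤ h and h ≤ t, hence t = h. Since k divides t, k divides h. k divides s, so k divides gcd(s, h).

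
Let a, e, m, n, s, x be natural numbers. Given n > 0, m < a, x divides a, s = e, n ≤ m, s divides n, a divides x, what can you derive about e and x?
e < x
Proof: s divides n and n > 0, therefore s ≤ n. Because n ≤ m, s ≤ m. s = e, so e ≤ m. a divides x and x divides a, so a = x. Since m < a, m < x. e ≤ m, so e < x.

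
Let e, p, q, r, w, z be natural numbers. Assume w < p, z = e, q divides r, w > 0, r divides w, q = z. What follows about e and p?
e < p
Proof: Since q divides r and r divides w, q divides w. q = z, so z divides w. Since w > 0, z ≤ w. Since z = e, e ≤ w. w < p, so e < p.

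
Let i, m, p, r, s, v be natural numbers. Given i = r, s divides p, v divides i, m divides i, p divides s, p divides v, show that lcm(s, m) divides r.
Since p divides s and s divides p, p = s. Since p divides v, s divides v. Because v divides i, s divides i. Since m divides i, lcm(s, m) divides i. Since i = r, lcm(s, m) divides r.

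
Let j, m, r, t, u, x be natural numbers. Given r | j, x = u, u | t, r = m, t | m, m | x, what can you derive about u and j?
u | j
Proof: Since x = u and m | x, m | u. u | t and t | m, hence u | m. Since m | u, m = u. From r = m, r = u. Since r | j, u | j.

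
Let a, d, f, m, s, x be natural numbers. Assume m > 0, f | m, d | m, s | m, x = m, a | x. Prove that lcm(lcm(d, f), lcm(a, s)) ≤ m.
From d | m and f | m, lcm(d, f) | m. x = m and a | x, so a | m. s | m, so lcm(a, s) | m. lcm(d, f) | m, so lcm(lcm(d, f), lcm(a, s)) | m. Since m > 0, lcm(lcm(d, f), lcm(a, s)) ≤ m.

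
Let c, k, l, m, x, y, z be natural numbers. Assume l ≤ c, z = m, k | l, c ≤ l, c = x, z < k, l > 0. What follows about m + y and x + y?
m + y < x + y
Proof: Since l ≤ c and c ≤ l, l = c. c = x, so l = x. z = m and z < k, so m < k. k | l and l > 0, therefore k ≤ l. m < k, so m < l. Since l = x, m < x. Then m + y < x + y.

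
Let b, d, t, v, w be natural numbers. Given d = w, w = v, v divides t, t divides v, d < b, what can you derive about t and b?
t < b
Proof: d = w and w = v, thus d = v. v divides t and t divides v, so v = t. d = v, so d = t. Since d < b, t < b.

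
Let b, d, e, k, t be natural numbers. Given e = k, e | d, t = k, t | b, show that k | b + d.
t = k and t | b, hence k | b. From e = k and e | d, k | d. k | b, so k | b + d.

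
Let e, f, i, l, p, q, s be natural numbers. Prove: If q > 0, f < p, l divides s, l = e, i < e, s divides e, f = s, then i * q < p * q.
Because l = e and l divides s, e divides s. Since s divides e, e = s. Since i < e, i < s. Because f = s and f < p, s < p. i < s, so i < p. Since q > 0, by multiplying by a positive, i * q < p * q.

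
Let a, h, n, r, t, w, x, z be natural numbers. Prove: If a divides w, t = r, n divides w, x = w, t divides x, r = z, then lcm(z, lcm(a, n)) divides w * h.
x = w and t divides x, so t divides w. From t = r, r divides w. Because r = z, z divides w. Because a divides w and n divides w, lcm(a, n) divides w. Since z divides w, lcm(z, lcm(a, n)) divides w. Then lcm(z, lcm(a, n)) divides w * h.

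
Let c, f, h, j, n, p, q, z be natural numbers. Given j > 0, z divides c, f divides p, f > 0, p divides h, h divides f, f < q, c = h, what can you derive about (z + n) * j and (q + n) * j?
(z + n) * j < (q + n) * j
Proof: From f divides p and p divides h, f divides h. Since h divides f, h = f. c = h and z divides c, therefore z divides h. Since h = f, z divides f. f > 0, so z ≤ f. f < q, so z < q. Then z + n < q + n. From j > 0, by multiplying by a positive, (z + n) * j < (q + n) * j.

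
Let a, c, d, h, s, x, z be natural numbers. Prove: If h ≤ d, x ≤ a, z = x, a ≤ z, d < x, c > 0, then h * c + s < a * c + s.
Because z = x and a ≤ z, a ≤ x. x ≤ a, so x = a. Since d < x, d < a. Since h ≤ d, h < a. Since c > 0, h * c < a * c. Then h * c + s < a * c + s.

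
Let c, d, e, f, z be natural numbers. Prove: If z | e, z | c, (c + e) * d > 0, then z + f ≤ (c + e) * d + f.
z | c and z | e, so z | c + e. Then z | (c + e) * d. Since (c + e) * d > 0, z ≤ (c + e) * d. Then z + f ≤ (c + e) * d + f.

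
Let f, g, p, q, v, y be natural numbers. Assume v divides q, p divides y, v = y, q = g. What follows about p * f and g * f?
p * f divides g * f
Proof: From q = g and v divides q, v divides g. Since v = y, y divides g. p divides y, so p divides g. Then p * f divides g * f.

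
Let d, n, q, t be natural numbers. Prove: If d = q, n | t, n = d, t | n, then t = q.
t | n and n | t, hence t = n. Since n = d, t = d. Since d = q, t = q.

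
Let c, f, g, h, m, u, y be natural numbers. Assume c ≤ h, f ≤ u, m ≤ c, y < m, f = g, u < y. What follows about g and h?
g < h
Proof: Since f ≤ u and u < y, f < y. Since y < m, f < m. m ≤ c and c ≤ h, therefore m ≤ h. f < m, so f < h. Because f = g, g < h.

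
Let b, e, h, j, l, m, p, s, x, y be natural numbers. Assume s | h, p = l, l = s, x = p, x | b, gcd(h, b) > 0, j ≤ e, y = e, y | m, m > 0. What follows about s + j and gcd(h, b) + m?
s + j ≤ gcd(h, b) + m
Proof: p = l and l = s, hence p = s. From x = p and x | b, p | b. p = s, so s | b. s | h, so s | gcd(h, b). Since gcd(h, b) > 0, s ≤ gcd(h, b). y = e and y | m, thus e | m. m > 0, so e ≤ m. j ≤ e, so j ≤ m. Since s ≤ gcd(h, b), s + j ≤ gcd(h, b) + m.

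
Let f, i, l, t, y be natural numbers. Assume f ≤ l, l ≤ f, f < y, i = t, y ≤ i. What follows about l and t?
l < t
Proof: f ≤ l and l ≤ f, thus f = l. Since f < y, l < y. From i = t and y ≤ i, y ≤ t. Since l < y, l < t.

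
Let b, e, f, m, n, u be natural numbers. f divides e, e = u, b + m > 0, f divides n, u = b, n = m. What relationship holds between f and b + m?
f ≤ b + m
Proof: e = u and u = b, thus e = b. f divides e, so f divides b. Because n = m and f divides n, f divides m. Since f divides b, f divides b + m. Since b + m > 0, f ≤ b + m.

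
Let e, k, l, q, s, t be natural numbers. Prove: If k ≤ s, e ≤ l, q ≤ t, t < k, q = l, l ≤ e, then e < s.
Since l ≤ e and e ≤ l, l = e. q = l, so q = e. q ≤ t and t < k, so q < k. k ≤ s, so q < s. Since q = e, e < s.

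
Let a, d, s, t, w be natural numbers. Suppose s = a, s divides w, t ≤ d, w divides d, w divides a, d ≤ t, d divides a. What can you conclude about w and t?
w = t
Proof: t ≤ d and d ≤ t, so t = d. s = a and s divides w, hence a divides w. Since w divides a, a = w. Since d divides a, d divides w. Since w divides d, d = w. t = d, so t = w. Then w = t.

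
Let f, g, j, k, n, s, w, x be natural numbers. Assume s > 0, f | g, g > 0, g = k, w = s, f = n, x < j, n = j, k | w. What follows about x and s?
x < s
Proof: Since f = n and n = j, f = j. f | g, so j | g. Since g > 0, j ≤ g. Since g = k, j ≤ k. w = s and k | w, thus k | s. Since s > 0, k ≤ s. From j ≤ k, j ≤ s. x < j, so x < s.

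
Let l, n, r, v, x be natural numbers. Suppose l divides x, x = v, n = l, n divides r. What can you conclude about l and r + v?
l divides r + v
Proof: n = l and n divides r, therefore l divides r. x = v and l divides x, hence l divides v. l divides r, so l divides r + v.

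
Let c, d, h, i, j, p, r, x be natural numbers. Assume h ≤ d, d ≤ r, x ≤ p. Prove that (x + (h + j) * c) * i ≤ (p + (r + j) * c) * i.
From h ≤ d and d ≤ r, h ≤ r. Then h + j ≤ r + j. By multiplying by a non-negative, (h + j) * c ≤ (r + j) * c. x ≤ p, so x + (h + j) * c ≤ p + (r + j) * c. By multiplying by a non-negative, (x + (h + j) * c) * i ≤ (p + (r + j) * c) * i.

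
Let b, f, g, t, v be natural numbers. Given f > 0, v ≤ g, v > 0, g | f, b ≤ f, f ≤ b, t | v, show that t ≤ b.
Because f ≤ b and b ≤ f, f = b. From t | v and v > 0, t ≤ v. Because v ≤ g, t ≤ g. g | f and f > 0, hence g ≤ f. t ≤ g, so t ≤ f. Since f = b, t ≤ b.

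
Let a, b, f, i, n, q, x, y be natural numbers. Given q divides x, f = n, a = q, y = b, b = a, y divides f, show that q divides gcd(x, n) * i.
y = b and b = a, so y = a. Since y divides f, a divides f. Because a = q, q divides f. f = n, so q divides n. q divides x, so q divides gcd(x, n). Then q divides gcd(x, n) * i.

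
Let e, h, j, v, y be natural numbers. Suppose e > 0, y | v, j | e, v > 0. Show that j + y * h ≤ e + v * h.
j | e and e > 0, so j ≤ e. Because y | v and v > 0, y ≤ v. Then y * h ≤ v * h. Because j ≤ e, j + y * h ≤ e + v * h.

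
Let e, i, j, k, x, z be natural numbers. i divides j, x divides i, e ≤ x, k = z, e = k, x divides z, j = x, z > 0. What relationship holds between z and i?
z = i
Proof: e = k and e ≤ x, hence k ≤ x. k = z, so z ≤ x. From x divides z and z > 0, x ≤ z. Since z ≤ x, z = x. Because j = x and i divides j, i divides x. x divides i, so x = i. z = x, so z = i.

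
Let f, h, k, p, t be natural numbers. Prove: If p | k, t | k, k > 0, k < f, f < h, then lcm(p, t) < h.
p | k and t | k, thus lcm(p, t) | k. Since k > 0, lcm(p, t) ≤ k. Because k < f and f < h, k < h. Since lcm(p, t) ≤ k, lcm(p, t) < h.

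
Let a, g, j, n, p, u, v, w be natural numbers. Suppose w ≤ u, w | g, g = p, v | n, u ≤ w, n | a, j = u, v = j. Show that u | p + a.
w ≤ u and u ≤ w, therefore w = u. g = p and w | g, so w | p. w = u, so u | p. v | n and n | a, therefore v | a. v = j, so j | a. Since j = u, u | a. u | p, so u | p + a.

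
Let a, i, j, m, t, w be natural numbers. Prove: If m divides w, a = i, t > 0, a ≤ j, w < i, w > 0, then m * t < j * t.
Since m divides w and w > 0, m ≤ w. From a = i and a ≤ j, i ≤ j. w < i, so w < j. m ≤ w, so m < j. Combining with t > 0, by multiplying by a positive, m * t < j * t.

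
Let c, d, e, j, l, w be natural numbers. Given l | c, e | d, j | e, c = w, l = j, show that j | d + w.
Since j | e and e | d, j | d. l = j and l | c, therefore j | c. Since c = w, j | w. Since j | d, j | d + w.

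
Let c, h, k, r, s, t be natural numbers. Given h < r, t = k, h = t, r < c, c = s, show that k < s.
h = t and t = k, so h = k. Since h < r, k < r. From c = s and r < c, r < s. k < r, so k < s.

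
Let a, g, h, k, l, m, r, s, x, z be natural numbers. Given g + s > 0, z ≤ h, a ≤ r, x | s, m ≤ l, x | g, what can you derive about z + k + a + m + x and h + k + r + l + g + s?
z + k + a + m + x ≤ h + k + r + l + g + s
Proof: z ≤ h, hence z + k ≤ h + k. a ≤ r, so z + k + a ≤ h + k + r. Since m ≤ l, z + k + a + m ≤ h + k + r + l. Because x | g and x | s, x | g + s. g + s > 0, so x ≤ g + s. Since z + k + a + m ≤ h + k + r + l, z + k + a + m + x ≤ h + k + r + l + g + s.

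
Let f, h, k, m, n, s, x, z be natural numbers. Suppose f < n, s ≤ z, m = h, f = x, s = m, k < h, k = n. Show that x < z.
Because k = n and k < h, n < h. s = m and m = h, therefore s = h. s ≤ z, so h ≤ z. n < h, so n < z. Since f < n, f < z. Since f = x, x < z.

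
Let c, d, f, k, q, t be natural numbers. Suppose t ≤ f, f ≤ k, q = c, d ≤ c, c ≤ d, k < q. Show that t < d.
From c ≤ d and d ≤ c, c = d. Since q = c, q = d. Because t ≤ f and f ≤ k, t ≤ k. Since k < q, t < q. Since q = d, t < d.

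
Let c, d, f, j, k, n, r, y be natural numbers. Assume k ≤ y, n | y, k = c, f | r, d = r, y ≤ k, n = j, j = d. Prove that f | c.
y ≤ k and k ≤ y, therefore y = k. k = c, so y = c. Because n = j and n | y, j | y. j = d, so d | y. Since d = r, r | y. Because y = c, r | c. Since f | r, f | c.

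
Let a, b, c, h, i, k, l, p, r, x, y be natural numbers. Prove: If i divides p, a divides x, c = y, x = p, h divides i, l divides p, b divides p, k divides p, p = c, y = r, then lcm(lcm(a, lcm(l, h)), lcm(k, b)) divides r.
p = c and c = y, so p = y. Since y = r, p = r. x = p and a divides x, thus a divides p. h divides i and i divides p, hence h divides p. l divides p, so lcm(l, h) divides p. a divides p, so lcm(a, lcm(l, h)) divides p. k divides p and b divides p, so lcm(k, b) divides p. Since lcm(a, lcm(l, h)) divides p, lcm(lcm(a, lcm(l, h)), lcm(k, b)) divides p. Because p = r, lcm(lcm(a, lcm(l, h)), lcm(k, b)) divides r.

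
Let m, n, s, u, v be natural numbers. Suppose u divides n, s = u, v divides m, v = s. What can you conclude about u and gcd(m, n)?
u divides gcd(m, n)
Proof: v = s and v divides m, so s divides m. s = u, so u divides m. u divides n, so u divides gcd(m, n).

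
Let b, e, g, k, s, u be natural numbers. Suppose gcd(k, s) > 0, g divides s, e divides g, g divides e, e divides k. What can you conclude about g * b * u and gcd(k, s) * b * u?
g * b * u ≤ gcd(k, s) * b * u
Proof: e divides g and g divides e, thus e = g. Since e divides k, g divides k. Since g divides s, g divides gcd(k, s). gcd(k, s) > 0, so g ≤ gcd(k, s). By multiplying by a non-negative, g * b ≤ gcd(k, s) * b. By multiplying by a non-negative, g * b * u ≤ gcd(k, s) * b * u.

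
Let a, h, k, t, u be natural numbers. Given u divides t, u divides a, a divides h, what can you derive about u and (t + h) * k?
u divides (t + h) * k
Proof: u divides a and a divides h, so u divides h. Because u divides t, u divides t + h. Then u divides (t + h) * k.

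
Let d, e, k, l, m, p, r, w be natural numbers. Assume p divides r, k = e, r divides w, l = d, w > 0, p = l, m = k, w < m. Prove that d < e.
Because m = k and k = e, m = e. p = l and l = d, thus p = d. p divides r and r divides w, hence p divides w. p = d, so d divides w. w > 0, so d ≤ w. Since w < m, d < m. Since m = e, d < e.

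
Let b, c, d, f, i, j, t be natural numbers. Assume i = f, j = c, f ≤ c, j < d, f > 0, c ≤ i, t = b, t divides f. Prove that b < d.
i = f and c ≤ i, therefore c ≤ f. f ≤ c, so f = c. t = b and t divides f, thus b divides f. f > 0, so b ≤ f. f = c, so b ≤ c. j = c and j < d, therefore c < d. b ≤ c, so b < d.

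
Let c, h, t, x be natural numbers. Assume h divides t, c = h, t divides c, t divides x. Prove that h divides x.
c = h and t divides c, hence t divides h. h divides t, so t = h. Since t divides x, h divides x.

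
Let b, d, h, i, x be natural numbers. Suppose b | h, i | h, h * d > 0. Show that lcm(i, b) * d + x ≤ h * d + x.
i | h and b | h, thus lcm(i, b) | h. Then lcm(i, b) * d | h * d. From h * d > 0, lcm(i, b) * d ≤ h * d. Then lcm(i, b) * d + x ≤ h * d + x.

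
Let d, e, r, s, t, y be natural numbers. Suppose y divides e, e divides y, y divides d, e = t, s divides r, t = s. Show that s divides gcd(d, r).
y divides e and e divides y, therefore y = e. Since e = t, y = t. Since t = s, y = s. Since y divides d, s divides d. s divides r, so s divides gcd(d, r).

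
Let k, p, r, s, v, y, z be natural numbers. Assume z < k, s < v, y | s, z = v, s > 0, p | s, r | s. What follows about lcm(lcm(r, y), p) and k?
lcm(lcm(r, y), p) < k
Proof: r | s and y | s, thus lcm(r, y) | s. Since p | s, lcm(lcm(r, y), p) | s. Since s > 0, lcm(lcm(r, y), p) ≤ s. z = v and z < k, therefore v < k. Since s < v, s < k. Since lcm(lcm(r, y), p) ≤ s, lcm(lcm(r, y), p) < k.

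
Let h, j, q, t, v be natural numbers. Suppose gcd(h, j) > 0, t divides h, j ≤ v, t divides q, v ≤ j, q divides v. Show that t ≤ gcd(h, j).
Because v ≤ j and j ≤ v, v = j. Because q divides v, q divides j. Since t divides q, t divides j. t divides h, so t divides gcd(h, j). Since gcd(h, j) > 0, t ≤ gcd(h, j).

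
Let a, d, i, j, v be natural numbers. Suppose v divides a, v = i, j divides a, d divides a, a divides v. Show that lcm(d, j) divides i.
Since a divides v and v divides a, a = v. v = i, so a = i. d divides a and j divides a, hence lcm(d, j) divides a. a = i, so lcm(d, j) divides i.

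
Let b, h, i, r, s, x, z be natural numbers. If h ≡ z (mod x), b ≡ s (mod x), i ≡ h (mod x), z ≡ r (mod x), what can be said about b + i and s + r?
b + i ≡ s + r (mod x)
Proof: i ≡ h (mod x) and h ≡ z (mod x), thus i ≡ z (mod x). z ≡ r (mod x), so i ≡ r (mod x). From b ≡ s (mod x), by adding congruences, b + i ≡ s + r (mod x).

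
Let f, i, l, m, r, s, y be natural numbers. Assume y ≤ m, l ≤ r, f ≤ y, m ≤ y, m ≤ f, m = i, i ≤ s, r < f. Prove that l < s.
y ≤ m and m ≤ y, hence y = m. f ≤ y, so f ≤ m. Because m ≤ f, f = m. m = i, so f = i. Since l ≤ r and r < f, l < f. Since f = i, l < i. From i ≤ s, l < s.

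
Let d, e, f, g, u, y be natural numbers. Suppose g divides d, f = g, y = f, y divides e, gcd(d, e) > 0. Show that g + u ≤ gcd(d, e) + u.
From y = f and y divides e, f divides e. f = g, so g divides e. Since g divides d, g divides gcd(d, e). Since gcd(d, e) > 0, g ≤ gcd(d, e). Then g + u ≤ gcd(d, e) + u.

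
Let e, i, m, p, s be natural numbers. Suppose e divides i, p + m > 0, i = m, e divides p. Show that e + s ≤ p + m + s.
i = m and e divides i, hence e divides m. Since e divides p, e divides p + m. Since p + m > 0, e ≤ p + m. Then e + s ≤ p + m + s.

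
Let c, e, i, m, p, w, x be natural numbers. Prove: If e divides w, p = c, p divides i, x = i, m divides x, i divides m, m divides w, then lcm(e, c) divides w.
p = c and p divides i, hence c divides i. x = i and m divides x, thus m divides i. Since i divides m, m = i. m divides w, so i divides w. c divides i, so c divides w. From e divides w, lcm(e, c) divides w.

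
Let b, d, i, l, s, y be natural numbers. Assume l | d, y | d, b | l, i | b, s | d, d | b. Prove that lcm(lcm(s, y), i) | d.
s | d and y | d, so lcm(s, y) | d. b | l and l | d, so b | d. d | b, so b = d. Since i | b, i | d. From lcm(s, y) | d, lcm(lcm(s, y), i) | d.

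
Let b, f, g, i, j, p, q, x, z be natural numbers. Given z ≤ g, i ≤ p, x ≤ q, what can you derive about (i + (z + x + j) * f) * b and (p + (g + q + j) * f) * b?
(i + (z + x + j) * f) * b ≤ (p + (g + q + j) * f) * b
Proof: z ≤ g and x ≤ q, therefore z + x ≤ g + q. Then z + x + j ≤ g + q + j. Then (z + x + j) * f ≤ (g + q + j) * f. i ≤ p, so i + (z + x + j) * f ≤ p + (g + q + j) * f. Then (i + (z + x + j) * f) * b ≤ (p + (g + q + j) * f) * b.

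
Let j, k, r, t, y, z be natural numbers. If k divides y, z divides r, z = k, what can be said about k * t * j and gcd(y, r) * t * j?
k * t * j divides gcd(y, r) * t * j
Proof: z = k and z divides r, therefore k divides r. Since k divides y, k divides gcd(y, r). Then k * t divides gcd(y, r) * t. Then k * t * j divides gcd(y, r) * t * j.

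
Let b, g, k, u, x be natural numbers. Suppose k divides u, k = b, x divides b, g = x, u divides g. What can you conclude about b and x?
b = x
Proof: Since k = b and k divides u, b divides u. Since u divides g, b divides g. Since g = x, b divides x. Since x divides b, b = x.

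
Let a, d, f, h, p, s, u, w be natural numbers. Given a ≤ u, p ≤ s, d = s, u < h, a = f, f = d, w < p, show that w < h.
w < p and p ≤ s, thus w < s. f = d and d = s, thus f = s. From a ≤ u and u < h, a < h. Because a = f, f < h. Since f = s, s < h. Since w < s, w < h.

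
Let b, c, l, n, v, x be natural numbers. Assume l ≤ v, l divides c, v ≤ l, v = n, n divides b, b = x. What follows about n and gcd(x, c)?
n divides gcd(x, c)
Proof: b = x and n divides b, therefore n divides x. Because l ≤ v and v ≤ l, l = v. Since l divides c, v divides c. From v = n, n divides c. n divides x, so n divides gcd(x, c).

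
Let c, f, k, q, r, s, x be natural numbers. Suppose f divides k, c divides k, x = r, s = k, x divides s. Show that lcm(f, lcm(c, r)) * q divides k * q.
s = k and x divides s, hence x divides k. x = r, so r divides k. Since c divides k, lcm(c, r) divides k. Since f divides k, lcm(f, lcm(c, r)) divides k. Then lcm(f, lcm(c, r)) * q divides k * q.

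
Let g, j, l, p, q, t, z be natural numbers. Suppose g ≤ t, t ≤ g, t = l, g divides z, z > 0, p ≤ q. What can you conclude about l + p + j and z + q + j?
l + p + j ≤ z + q + j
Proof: From g ≤ t and t ≤ g, g = t. t = l, so g = l. From g divides z, l divides z. z > 0, so l ≤ z. Because p ≤ q, p + j ≤ q + j. Since l ≤ z, l + p + j ≤ z + q + j.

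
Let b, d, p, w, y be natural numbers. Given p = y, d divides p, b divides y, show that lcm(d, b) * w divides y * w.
p = y and d divides p, thus d divides y. Because b divides y, lcm(d, b) divides y. Then lcm(d, b) * w divides y * w.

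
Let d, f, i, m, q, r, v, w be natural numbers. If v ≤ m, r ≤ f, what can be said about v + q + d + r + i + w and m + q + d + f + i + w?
v + q + d + r + i + w ≤ m + q + d + f + i + w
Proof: v ≤ m, hence v + q ≤ m + q. Then v + q + d ≤ m + q + d. Since r ≤ f, v + q + d + r ≤ m + q + d + f. Then v + q + d + r + i ≤ m + q + d + f + i. Then v + q + d + r + i + w ≤ m + q + d + f + i + w.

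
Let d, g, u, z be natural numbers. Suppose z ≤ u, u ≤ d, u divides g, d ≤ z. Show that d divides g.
d ≤ z and z ≤ u, thus d ≤ u. u ≤ d, so u = d. From u divides g, d divides g.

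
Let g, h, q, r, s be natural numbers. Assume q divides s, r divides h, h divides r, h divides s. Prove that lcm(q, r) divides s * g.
Because h divides r and r divides h, h = r. h divides s, so r divides s. Since q divides s, lcm(q, r) divides s. Then lcm(q, r) divides s * g.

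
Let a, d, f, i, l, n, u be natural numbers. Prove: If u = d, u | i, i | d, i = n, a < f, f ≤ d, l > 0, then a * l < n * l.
From u = d and u | i, d | i. Since i | d, d = i. i = n, so d = n. a < f and f ≤ d, hence a < d. Since d = n, a < n. l > 0, so a * l < n * l.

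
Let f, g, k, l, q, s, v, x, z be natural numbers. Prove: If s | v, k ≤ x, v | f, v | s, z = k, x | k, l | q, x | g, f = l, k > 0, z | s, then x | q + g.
x | k and k > 0, so x ≤ k. k ≤ x, so k = x. Since z = k, z = x. Because s | v and v | s, s = v. z | s, so z | v. Since f = l and v | f, v | l. From z | v, z | l. Since l | q, z | q. z = x, so x | q. Since x | g, x | q + g.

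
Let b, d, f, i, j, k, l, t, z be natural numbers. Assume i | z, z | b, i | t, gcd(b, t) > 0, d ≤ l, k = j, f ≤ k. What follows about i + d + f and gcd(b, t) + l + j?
i + d + f ≤ gcd(b, t) + l + j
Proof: i | z and z | b, so i | b. Since i | t, i | gcd(b, t). Since gcd(b, t) > 0, i ≤ gcd(b, t). d ≤ l, so i + d ≤ gcd(b, t) + l. k = j and f ≤ k, thus f ≤ j. i + d ≤ gcd(b, t) + l, so i + d + f ≤ gcd(b, t) + l + j.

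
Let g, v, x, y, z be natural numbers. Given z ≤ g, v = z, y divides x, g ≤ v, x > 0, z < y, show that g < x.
From v = z and g ≤ v, g ≤ z. Since z ≤ g, z = g. From y divides x and x > 0, y ≤ x. Since z < y, z < x. Since z = g, g < x.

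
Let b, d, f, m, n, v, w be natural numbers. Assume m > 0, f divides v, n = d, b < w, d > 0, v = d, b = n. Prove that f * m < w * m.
v = d and f divides v, thus f divides d. d > 0, so f ≤ d. b = n and n = d, hence b = d. Since b < w, d < w. f ≤ d, so f < w. Since m > 0, by multiplying by a positive, f * m < w * m.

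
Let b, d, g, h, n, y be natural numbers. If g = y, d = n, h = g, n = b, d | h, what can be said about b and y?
b | y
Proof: d = n and d | h, hence n | h. Since h = g, n | g. Since g = y, n | y. Since n = b, b | y.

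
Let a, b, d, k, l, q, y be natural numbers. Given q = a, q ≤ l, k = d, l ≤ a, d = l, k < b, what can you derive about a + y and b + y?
a + y < b + y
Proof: Since q = a and q ≤ l, a ≤ l. Since l ≤ a, l = a. From k = d and d = l, k = l. Since k < b, l < b. Since l = a, a < b. Then a + y < b + y.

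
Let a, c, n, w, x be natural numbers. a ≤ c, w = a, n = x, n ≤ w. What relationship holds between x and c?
x ≤ c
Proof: Because n = x and n ≤ w, x ≤ w. Since w = a, x ≤ a. a ≤ c, so x ≤ c.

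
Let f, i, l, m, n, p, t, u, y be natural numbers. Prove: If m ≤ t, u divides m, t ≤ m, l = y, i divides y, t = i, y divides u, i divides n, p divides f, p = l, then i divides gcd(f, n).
p = l and l = y, thus p = y. m ≤ t and t ≤ m, so m = t. Since t = i, m = i. y divides u and u divides m, hence y divides m. Since m = i, y divides i. Because i divides y, y = i. p = y, so p = i. p divides f, so i divides f. Because i divides n, i divides gcd(f, n).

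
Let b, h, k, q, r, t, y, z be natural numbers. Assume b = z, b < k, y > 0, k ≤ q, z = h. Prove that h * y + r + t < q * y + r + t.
b = z and z = h, hence b = h. b < k and k ≤ q, so b < q. b = h, so h < q. From y > 0, h * y < q * y. Then h * y + r < q * y + r. Then h * y + r + t < q * y + r + t.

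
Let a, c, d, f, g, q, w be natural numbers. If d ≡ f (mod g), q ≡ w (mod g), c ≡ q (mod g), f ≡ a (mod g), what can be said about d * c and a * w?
d * c ≡ a * w (mod g)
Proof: d ≡ f (mod g) and f ≡ a (mod g), thus d ≡ a (mod g). c ≡ q (mod g) and q ≡ w (mod g), hence c ≡ w (mod g). d ≡ a (mod g), so d * c ≡ a * w (mod g).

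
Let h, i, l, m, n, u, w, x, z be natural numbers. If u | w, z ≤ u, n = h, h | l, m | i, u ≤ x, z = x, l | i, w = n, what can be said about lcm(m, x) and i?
lcm(m, x) | i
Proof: From z = x and z ≤ u, x ≤ u. Since u ≤ x, u = x. w = n and u | w, hence u | n. Because u = x, x | n. n = h, so x | h. Because h | l, x | l. Since l | i, x | i. Since m | i, lcm(m, x) | i.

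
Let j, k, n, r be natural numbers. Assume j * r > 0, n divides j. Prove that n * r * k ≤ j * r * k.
n divides j, hence n * r divides j * r. j * r > 0, so n * r ≤ j * r. By multiplying by a non-negative, n * r * k ≤ j * r * k.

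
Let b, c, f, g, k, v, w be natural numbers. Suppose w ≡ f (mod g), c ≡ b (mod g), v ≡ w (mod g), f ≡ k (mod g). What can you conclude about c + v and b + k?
c + v ≡ b + k (mod g)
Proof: v ≡ w (mod g) and w ≡ f (mod g), hence v ≡ f (mod g). Because f ≡ k (mod g), v ≡ k (mod g). Combined with c ≡ b (mod g), by adding congruences, c + v ≡ b + k (mod g).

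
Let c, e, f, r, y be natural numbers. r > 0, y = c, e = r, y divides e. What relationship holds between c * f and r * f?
c * f ≤ r * f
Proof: y = c and y divides e, so c divides e. e = r, so c divides r. Since r > 0, c ≤ r. By multiplying by a non-negative, c * f ≤ r * f.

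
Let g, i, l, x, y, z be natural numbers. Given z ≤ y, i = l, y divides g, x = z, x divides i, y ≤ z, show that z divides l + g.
i = l and x divides i, hence x divides l. Because x = z, z divides l. Since y ≤ z and z ≤ y, y = z. Since y divides g, z divides g. z divides l, so z divides l + g.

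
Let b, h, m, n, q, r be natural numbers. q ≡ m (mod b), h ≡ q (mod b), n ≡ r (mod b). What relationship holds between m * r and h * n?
m * r ≡ h * n (mod b)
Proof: h ≡ q (mod b) and q ≡ m (mod b), therefore h ≡ m (mod b). From n ≡ r (mod b), by multiplying congruences, h * n ≡ m * r (mod b). Then m * r ≡ h * n (mod b).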